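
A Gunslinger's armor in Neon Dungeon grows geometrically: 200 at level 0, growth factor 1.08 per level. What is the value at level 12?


value = base * growth^level
= 200 * 1.08^12
= 200 * 2.51817
= 503.63

503.63 armor


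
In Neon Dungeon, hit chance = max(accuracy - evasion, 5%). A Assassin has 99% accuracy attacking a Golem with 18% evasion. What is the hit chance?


accuracy - evasion = 99 - 18 = 81
Apply floor: max(81, 5) = 81
Hit chance = 81%

81%


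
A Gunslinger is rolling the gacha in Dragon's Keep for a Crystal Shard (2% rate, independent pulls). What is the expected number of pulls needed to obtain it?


Expected pulls for a geometric distribution = 1/p = 100 / rate%
= 100 / 2
= 50.0

50.0 pulls


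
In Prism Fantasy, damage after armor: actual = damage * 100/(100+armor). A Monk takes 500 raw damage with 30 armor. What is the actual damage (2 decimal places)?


actual = 500 * 100 / (100 + 30)
= 500 * 100 / 130
= 50000 / 130
= 384.62

384.62 damage


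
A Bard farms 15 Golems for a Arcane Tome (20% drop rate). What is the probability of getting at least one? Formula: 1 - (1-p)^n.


P(at least one) = 1 - P(none) = 1 - (1-p)^n
p = 20/100 = 0.2
1 - p = 0.8
(1 - p)^15 = 0.8^15 = 0.035184
P(at least one) = 1 - 0.035184 = 0.9648

0.9648


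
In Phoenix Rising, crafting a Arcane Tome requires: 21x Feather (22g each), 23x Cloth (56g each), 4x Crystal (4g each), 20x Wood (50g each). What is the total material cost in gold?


Cost breakdown:
  Feather: 21 * 22 = 462
  Cloth: 23 * 56 = 1288
  Crystal: 4 * 4 = 16
  Wood: 20 * 50 = 1000
Total = 462 + 1288 + 16 + 1000 = 2766

2766 gold


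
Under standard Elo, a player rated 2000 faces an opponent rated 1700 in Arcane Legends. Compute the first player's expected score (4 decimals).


Elo expected score: Ea = 1/(1 + 10^((Rb-Ra)/400))
Rb - Ra = 1700 - 2000 = -300
(Rb-Ra)/400 = -300/400 = -0.75
10^-0.75 = 0.177828
Ea = 1/(1 + 0.177828) = 1/1.177828 = 0.8490

0.8490


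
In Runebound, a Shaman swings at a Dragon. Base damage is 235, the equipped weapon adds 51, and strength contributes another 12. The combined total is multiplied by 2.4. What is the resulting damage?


Sum base + weapon + str = 235 + 51 + 12 = 298
Multiply by 2.4:
298 * 2.4 = 715.2

715.2 damage


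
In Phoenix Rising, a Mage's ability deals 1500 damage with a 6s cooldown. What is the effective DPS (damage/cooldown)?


DPS = damage / cooldown
= 1500 / 6
= 250.00

250.00 DPS


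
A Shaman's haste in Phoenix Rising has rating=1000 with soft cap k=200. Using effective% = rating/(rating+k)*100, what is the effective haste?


effective% = rating / (rating + k) * 100
= 1000 / (1000 + 200) * 100
= 1000 / 1200 * 100
= 0.833333 * 100
= 83.33%

83.33%


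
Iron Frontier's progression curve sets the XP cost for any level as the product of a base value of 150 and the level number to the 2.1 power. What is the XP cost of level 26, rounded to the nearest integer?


XP = 150 * level^2.1
Substitute level = 26:
XP = 150 * 26^2.1
= 150 * 936.3625
= 140454

140454 XP


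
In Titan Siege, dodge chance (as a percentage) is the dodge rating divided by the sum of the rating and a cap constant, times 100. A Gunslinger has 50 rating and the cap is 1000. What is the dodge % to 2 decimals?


dodge% = 50 / (50 + 1000) * 100
= 50 / 1050 * 100
= 0.047619 * 100
= 4.76%

4.76%


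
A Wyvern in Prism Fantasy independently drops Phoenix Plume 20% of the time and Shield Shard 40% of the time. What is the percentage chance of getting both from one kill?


For independent events, P(both) = P(A) * P(B)
= 20% * 40%
= 800 / 100 %
= 8.0%

8.0%


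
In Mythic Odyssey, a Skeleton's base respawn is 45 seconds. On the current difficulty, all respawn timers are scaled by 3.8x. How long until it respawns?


Respawn time = base * multiplier
= 45 * 3.8
= 171.0 seconds

171.0 seconds


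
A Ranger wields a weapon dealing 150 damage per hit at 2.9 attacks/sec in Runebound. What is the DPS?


DPS = damage * attack_speed
= 150 * 2.9
= 435.0

435.0 DPS


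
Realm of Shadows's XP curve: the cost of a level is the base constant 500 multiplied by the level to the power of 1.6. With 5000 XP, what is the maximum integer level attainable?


XP = 500 * level^1.6, so level = (XP / 500)^(1/1.6)
= (5000 / 500)^(1/1.6)
= 10.0^0.625
= 4.217
Floor: level = 4

level 4


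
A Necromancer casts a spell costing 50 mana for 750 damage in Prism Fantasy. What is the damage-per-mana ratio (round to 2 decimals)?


Efficiency = damage / mana
= 750 / 50
= 15.00

15.00 dmg/mana


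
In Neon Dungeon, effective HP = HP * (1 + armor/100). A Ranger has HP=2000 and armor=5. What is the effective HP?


EHP = 2000 * (1 + 5/100)
= 2000 * (1 + 0.05)
= 2000 * 1.05
= 2100.0

2100.0 EHP


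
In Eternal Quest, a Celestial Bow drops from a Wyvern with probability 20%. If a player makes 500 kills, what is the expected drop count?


Expected drops = kills * (drop_rate / 100)
= 500 * (20 / 100)
= 500 * 0.2
= 100.0

100.0 drops


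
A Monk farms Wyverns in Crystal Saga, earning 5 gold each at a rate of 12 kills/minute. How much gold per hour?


Gold per minute = 5 * 12 = 60
Gold per hour = 60 * 60 = 3600

3600 gold/hour


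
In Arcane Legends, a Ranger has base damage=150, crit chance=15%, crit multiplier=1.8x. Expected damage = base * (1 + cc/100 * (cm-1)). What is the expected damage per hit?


E[dmg] = base * (1 + crit_chance * (crit_mult - 1))
cc as decimal = 15/100 = 0.15
cm - 1 = 1.8 - 1 = 0.8
Bonus factor = 0.15 * 0.8 = 0.12
Total multiplier = 1 + 0.12 = 1.12
Expected damage = 150 * 1.12 = 168.00

168.00 damage


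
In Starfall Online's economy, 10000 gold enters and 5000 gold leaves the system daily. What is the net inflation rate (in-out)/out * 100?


Net gold = 10000 - 5000 = 5000
Inflation rate = net / sunk * 100 = 5000 / 5000 * 100
= 1.0 * 100
= 100.00%

100.00%


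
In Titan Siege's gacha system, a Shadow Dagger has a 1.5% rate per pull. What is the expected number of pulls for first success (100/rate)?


Expected pulls for a geometric distribution = 1/p = 100 / rate%
= 100 / 1.5
= 66.67

66.67 pulls


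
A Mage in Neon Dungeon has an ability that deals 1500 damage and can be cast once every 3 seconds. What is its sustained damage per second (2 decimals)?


DPS = damage / cooldown
= 1500 / 3
= 500.00

500.00 DPS


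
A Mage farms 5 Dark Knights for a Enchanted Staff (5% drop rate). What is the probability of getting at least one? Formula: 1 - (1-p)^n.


P(at least one) = 1 - P(none) = 1 - (1-p)^n
p = 5/100 = 0.05
1 - p = 0.95
(1 - p)^5 = 0.95^5 = 0.773781
P(at least one) = 1 - 0.773781 = 0.2262

0.2262


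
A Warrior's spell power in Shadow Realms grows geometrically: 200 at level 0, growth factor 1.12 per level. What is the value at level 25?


value = base * growth^level
= 200 * 1.12^25
= 200 * 17.000064
= 3400.01

3400.01 spell power


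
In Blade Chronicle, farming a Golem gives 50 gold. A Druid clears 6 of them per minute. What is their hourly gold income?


Gold per minute = 50 * 6 = 300
Gold per hour = 300 * 60 = 18000

18000 gold/hour


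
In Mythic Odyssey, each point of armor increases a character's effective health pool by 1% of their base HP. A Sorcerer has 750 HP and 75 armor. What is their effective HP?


EHP = 750 * (1 + 75/100)
= 750 * (1 + 0.75)
= 750 * 1.75
= 1312.5

1312.5 EHP


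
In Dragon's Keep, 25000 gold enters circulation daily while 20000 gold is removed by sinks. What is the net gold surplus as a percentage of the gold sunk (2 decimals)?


Net gold = 25000 - 20000 = 5000
Inflation rate = net / sunk * 100 = 5000 / 20000 * 100
= 0.25 * 100
= 25.00%

25.00%


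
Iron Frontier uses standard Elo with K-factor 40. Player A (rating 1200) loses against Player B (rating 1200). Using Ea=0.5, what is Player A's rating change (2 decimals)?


Elo update: delta = K * (S - Ea), where S = 0 (loses)
S - Ea = 0 - 0.5 = -0.5
Rating change = 40 * -0.5
= -20.00

-20.00 rating points


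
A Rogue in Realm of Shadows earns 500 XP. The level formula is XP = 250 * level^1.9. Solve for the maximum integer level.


XP = 250 * level^1.9, so level = (XP / 250)^(1/1.9)
= (500 / 250)^(1/1.9)
= 2.0^0.5263
= 1.4402
Floor: level = 1

level 1


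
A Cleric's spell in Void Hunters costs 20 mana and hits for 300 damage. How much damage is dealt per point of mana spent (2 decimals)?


Efficiency = damage / mana
= 300 / 20
= 15.00

15.00 dmg/mana


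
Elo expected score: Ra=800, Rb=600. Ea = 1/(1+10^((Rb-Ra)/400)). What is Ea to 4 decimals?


Elo expected score: Ea = 1/(1 + 10^((Rb-Ra)/400))
Rb - Ra = 600 - 800 = -200
(Rb-Ra)/400 = -200/400 = -0.5
10^-0.5 = 0.316228
Ea = 1/(1 + 0.316228) = 1/1.316228 = 0.7597

0.7597


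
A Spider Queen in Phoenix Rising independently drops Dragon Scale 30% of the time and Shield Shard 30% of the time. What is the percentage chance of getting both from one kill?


For independent events, P(both) = P(A) * P(B)
= 30% * 30%
= 900 / 100 %
= 9.0%

9.0%


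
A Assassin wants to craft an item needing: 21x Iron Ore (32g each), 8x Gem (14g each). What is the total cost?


Cost breakdown:
  Iron Ore: 21 * 32 = 672
  Gem: 8 * 14 = 112
Total = 672 + 112 = 784

784 gold


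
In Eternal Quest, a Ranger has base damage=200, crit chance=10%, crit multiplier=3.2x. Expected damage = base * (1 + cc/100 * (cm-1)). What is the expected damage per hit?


E[dmg] = base * (1 + crit_chance * (crit_mult - 1))
cc as decimal = 10/100 = 0.1
cm - 1 = 3.2 - 1 = 2.2
Bonus factor = 0.1 * 2.2 = 0.22
Total multiplier = 1 + 0.22 = 1.22
Expected damage = 200 * 1.22 = 244.00

244.00 damage


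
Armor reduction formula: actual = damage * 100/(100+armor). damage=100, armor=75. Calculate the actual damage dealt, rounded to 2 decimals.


actual = 100 * 100 / (100 + 75)
= 100 * 100 / 175
= 10000 / 175
= 57.14

57.14 damage


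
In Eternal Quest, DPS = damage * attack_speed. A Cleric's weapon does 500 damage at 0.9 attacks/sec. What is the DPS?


DPS = damage * attack_speed
= 500 * 0.9
= 450.0

450.0 DPS


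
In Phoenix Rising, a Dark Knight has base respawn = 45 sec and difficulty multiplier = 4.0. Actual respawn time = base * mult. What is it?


Respawn time = base * multiplier
= 45 * 4.0
= 180.0 seconds

180.0 seconds


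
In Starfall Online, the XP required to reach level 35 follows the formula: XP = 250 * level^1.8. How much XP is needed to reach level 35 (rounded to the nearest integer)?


XP = 250 * level^1.8
Substitute level = 35:
XP = 250 * 35^1.8
= 250 * 601.6203
= 150405

150405 XP


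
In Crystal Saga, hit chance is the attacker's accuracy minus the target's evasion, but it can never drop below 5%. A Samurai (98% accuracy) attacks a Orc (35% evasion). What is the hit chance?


accuracy - evasion = 98 - 35 = 63
Apply floor: max(63, 5) = 63
Hit chance = 63%

63%


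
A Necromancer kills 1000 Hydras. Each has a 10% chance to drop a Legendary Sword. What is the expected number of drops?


Expected drops = kills * (drop_rate / 100)
= 1000 * (10 / 100)
= 1000 * 0.1
= 100.0

100.0 drops


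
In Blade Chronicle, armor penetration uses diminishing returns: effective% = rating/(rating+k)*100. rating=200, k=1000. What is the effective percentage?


effective% = rating / (rating + k) * 100
= 200 / (200 + 1000) * 100
= 200 / 1200 * 100
= 0.166667 * 100
= 16.67%

16.67%


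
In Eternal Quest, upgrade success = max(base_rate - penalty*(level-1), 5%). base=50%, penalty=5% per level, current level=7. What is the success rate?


raw_rate = 50 - 5 * (7 - 1)
= 50 - 5 * 6
= 50 - 30
= 20
Apply floor: max(20, 5) = 20%

20%


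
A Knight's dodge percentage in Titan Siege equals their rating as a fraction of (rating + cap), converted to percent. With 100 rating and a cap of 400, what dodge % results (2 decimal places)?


dodge% = 100 / (100 + 400) * 100
= 100 / 500 * 100
= 0.2 * 100
= 20.00%

20.00%


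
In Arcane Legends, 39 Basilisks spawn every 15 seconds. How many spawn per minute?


Spawns per minute = count * (60 / interval)
= 39 * (60 / 15)
= 39 * 4.0
= 156.0

156.0 per minute


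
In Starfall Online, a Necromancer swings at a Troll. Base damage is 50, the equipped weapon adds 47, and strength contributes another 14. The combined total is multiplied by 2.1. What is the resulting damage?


Sum base + weapon + str = 50 + 47 + 14 = 111
Multiply by 2.1:
111 * 2.1 = 233.1

233.1 damage


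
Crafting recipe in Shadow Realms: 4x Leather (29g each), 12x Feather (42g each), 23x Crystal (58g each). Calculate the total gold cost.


Cost breakdown:
  Leather: 4 * 29 = 116
  Feather: 12 * 42 = 504
  Crystal: 23 * 58 = 1334
Total = 116 + 504 + 1334 = 1954

1954 gold


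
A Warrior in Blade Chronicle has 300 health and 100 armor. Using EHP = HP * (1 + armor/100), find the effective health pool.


EHP = 300 * (1 + 100/100)
= 300 * (1 + 1.0)
= 300 * 2.0
= 600.0

600.0 EHP


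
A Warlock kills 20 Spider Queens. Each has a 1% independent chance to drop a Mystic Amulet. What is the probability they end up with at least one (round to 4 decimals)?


P(at least one) = 1 - P(none) = 1 - (1-p)^n
p = 1/100 = 0.01
1 - p = 0.99
(1 - p)^20 = 0.99^20 = 0.817907
P(at least one) = 1 - 0.817907 = 0.1821

0.1821


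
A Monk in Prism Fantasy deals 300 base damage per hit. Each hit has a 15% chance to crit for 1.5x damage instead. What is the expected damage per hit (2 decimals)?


E[dmg] = base * (1 + crit_chance * (crit_mult - 1))
cc as decimal = 15/100 = 0.15
cm - 1 = 1.5 - 1 = 0.5
Bonus factor = 0.15 * 0.5 = 0.075
Total multiplier = 1 + 0.075 = 1.075
Expected damage = 300 * 1.075 = 322.50

322.50 damage


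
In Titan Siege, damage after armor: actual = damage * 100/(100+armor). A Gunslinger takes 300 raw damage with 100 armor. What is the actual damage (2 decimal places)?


actual = 300 * 100 / (100 + 100)
= 300 * 100 / 200
= 30000 / 200
= 150.00

150.00 damage


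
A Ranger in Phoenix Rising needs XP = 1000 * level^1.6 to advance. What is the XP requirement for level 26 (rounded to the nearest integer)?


XP = 1000 * level^1.6
Substitute level = 26:
XP = 1000 * 26^1.6
= 1000 * 183.6358
= 183636

183636 XP


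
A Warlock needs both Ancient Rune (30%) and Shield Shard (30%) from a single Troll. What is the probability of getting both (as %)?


For independent events, P(both) = P(A) * P(B)
= 30% * 30%
= 900 / 100 %
= 9.0%

9.0%


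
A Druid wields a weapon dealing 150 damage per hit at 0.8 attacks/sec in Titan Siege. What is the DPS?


DPS = damage * attack_speed
= 150 * 0.8
= 120.0

120.0 DPS


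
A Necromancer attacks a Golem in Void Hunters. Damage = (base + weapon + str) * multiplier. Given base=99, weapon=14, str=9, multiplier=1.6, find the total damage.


Sum base + weapon + str = 99 + 14 + 9 = 122
Multiply by 1.6:
122 * 1.6 = 195.2

195.2 damage


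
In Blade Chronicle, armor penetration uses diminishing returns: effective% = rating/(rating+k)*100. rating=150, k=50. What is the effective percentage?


effective% = rating / (rating + k) * 100
= 150 / (150 + 50) * 100
= 150 / 200 * 100
= 0.75 * 100
= 75.00%

75.00%


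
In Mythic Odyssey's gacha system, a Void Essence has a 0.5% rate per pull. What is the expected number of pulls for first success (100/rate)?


Expected pulls for a geometric distribution = 1/p = 100 / rate%
= 100 / 0.5
= 200.0

200.0 pulls


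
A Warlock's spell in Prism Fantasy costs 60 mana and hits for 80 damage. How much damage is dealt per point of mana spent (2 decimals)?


Efficiency = damage / mana
= 80 / 60
= 1.33

1.33 dmg/mana


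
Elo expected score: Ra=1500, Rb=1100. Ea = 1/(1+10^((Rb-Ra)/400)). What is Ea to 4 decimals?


Elo expected score: Ea = 1/(1 + 10^((Rb-Ra)/400))
Rb - Ra = 1100 - 1500 = -400
(Rb-Ra)/400 = -400/400 = -1.0
10^-1.0 = 0.1
Ea = 1/(1 + 0.1) = 1/1.1 = 0.9091

0.9091


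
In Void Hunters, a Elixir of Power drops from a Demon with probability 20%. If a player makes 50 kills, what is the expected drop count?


Expected drops = kills * (drop_rate / 100)
= 50 * (20 / 100)
= 50 * 0.2
= 10.0

10.0 drops


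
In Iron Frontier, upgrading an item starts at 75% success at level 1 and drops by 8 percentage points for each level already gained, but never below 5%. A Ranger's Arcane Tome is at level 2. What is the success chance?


raw_rate = 75 - 8 * (2 - 1)
= 75 - 8 * 1
= 75 - 8
= 67
Apply floor: max(67, 5) = 67%

67%


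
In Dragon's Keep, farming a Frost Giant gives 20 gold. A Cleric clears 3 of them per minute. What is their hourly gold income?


Gold per minute = 20 * 3 = 60
Gold per hour = 60 * 60 = 3600

3600 gold/hour


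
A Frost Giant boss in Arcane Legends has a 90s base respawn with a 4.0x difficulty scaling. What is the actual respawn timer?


Respawn time = base * multiplier
= 90 * 4.0
= 360.0 seconds

360.0 seconds


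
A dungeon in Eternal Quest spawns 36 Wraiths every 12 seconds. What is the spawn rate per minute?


Spawns per minute = count * (60 / interval)
= 36 * (60 / 12)
= 36 * 5.0
= 180.0

180.0 per minute


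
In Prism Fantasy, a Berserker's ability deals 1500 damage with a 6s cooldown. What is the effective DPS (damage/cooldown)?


DPS = damage / cooldown
= 1500 / 6
= 250.00

250.00 DPS


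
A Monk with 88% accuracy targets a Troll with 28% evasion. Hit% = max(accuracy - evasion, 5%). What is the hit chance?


accuracy - evasion = 88 - 28 = 60
Apply floor: max(60, 5) = 60
Hit chance = 60%

60%


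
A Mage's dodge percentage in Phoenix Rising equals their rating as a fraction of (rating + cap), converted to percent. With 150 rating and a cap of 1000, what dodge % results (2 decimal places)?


dodge% = 150 / (150 + 1000) * 100
= 150 / 1150 * 100
= 0.130435 * 100
= 13.04%

13.04%


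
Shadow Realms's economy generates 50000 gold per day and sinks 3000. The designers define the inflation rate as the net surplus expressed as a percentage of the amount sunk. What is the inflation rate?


Net gold = 50000 - 3000 = 47000
Inflation rate = net / sunk * 100 = 47000 / 3000 * 100
= 15.666667 * 100
= 1566.67%

1566.67%


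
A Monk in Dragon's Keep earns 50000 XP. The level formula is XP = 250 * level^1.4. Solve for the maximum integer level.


XP = 250 * level^1.4, so level = (XP / 250)^(1/1.4)
= (50000 / 250)^(1/1.4)
= 200.0^0.7143
= 44.0142
Floor: level = 44

level 44


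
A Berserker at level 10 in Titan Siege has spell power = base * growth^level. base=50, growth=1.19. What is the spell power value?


value = base * growth^level
= 50 * 1.19^10
= 50 * 5.694684
= 284.73

284.73 spell power


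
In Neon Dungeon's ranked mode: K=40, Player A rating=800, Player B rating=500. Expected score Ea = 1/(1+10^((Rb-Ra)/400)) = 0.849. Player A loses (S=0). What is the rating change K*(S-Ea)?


Elo update: delta = K * (S - Ea), where S = 0 (loses)
S - Ea = 0 - 0.849 = -0.849
Rating change = 40 * -0.849
= -33.96

-33.96 rating points


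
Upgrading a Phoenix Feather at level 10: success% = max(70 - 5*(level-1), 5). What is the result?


raw_rate = 70 - 5 * (10 - 1)
= 70 - 5 * 9
= 70 - 45
= 25
Apply floor: max(25, 5) = 25%

25%


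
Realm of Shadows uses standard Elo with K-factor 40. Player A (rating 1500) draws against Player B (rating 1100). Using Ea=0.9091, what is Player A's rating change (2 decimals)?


Elo update: delta = K * (S - Ea), where S = 0.5 (draws)
S - Ea = 0.5 - 0.9091 = -0.4091
Rating change = 40 * -0.4091
= -16.36

-16.36 rating points


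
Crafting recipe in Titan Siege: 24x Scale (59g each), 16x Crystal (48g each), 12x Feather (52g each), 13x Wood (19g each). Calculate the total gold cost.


Cost breakdown:
  Scale: 24 * 59 = 1416
  Crystal: 16 * 48 = 768
  Feather: 12 * 52 = 624
  Wood: 13 * 19 = 247
Total = 1416 + 768 + 624 + 247 = 3055

3055 gold


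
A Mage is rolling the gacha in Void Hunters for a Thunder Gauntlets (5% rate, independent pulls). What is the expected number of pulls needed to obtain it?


Expected pulls for a geometric distribution = 1/p = 100 / rate%
= 100 / 5
= 20.0

20.0 pulls


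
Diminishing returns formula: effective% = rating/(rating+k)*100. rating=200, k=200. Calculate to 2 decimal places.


effective% = rating / (rating + k) * 100
= 200 / (200 + 200) * 100
= 200 / 400 * 100
= 0.5 * 100
= 50.00%

50.00%


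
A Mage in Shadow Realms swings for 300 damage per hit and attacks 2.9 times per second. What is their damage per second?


DPS = damage * attack_speed
= 300 * 2.9
= 870.0

870.0 DPS


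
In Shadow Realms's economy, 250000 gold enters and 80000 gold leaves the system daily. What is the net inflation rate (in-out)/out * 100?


Net gold = 250000 - 80000 = 170000
Inflation rate = net / sunk * 100 = 170000 / 80000 * 100
= 2.125 * 100
= 212.50%

212.50%


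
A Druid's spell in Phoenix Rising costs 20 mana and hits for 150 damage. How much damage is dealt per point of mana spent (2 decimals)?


Efficiency = damage / mana
= 150 / 20
= 7.50

7.50 dmg/mana


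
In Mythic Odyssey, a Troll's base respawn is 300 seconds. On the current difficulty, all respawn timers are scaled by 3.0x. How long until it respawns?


Respawn time = base * multiplier
= 300 * 3.0
= 900.0 seconds

900.0 seconds


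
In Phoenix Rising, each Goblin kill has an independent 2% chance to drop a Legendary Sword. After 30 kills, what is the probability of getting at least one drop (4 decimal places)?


P(at least one) = 1 - P(none) = 1 - (1-p)^n
p = 2/100 = 0.02
1 - p = 0.98
(1 - p)^30 = 0.98^30 = 0.545484
P(at least one) = 1 - 0.545484 = 0.4545

0.4545


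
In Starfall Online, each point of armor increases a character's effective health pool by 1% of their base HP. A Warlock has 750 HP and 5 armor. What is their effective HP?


EHP = 750 * (1 + 5/100)
= 750 * (1 + 0.05)
= 750 * 1.05
= 787.5

787.5 EHP


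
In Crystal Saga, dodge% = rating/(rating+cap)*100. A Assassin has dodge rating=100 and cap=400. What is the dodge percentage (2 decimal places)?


dodge% = 100 / (100 + 400) * 100
= 100 / 500 * 100
= 0.2 * 100
= 20.00%

20.00%


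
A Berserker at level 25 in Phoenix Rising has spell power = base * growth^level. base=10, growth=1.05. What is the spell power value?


value = base * growth^level
= 10 * 1.05^25
= 10 * 3.386355
= 33.86

33.86 spell power


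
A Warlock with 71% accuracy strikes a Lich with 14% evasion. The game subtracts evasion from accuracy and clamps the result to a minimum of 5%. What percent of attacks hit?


accuracy - evasion = 71 - 14 = 57
Apply floor: max(57, 5) = 57
Hit chance = 57%

57%


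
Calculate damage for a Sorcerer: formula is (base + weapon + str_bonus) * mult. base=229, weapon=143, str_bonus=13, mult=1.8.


Sum base + weapon + str = 229 + 143 + 13 = 385
Multiply by 1.8:
385 * 1.8 = 693.0

693.0 damage


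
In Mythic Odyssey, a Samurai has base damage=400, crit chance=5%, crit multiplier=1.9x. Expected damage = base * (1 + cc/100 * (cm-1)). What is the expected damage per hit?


E[dmg] = base * (1 + crit_chance * (crit_mult - 1))
cc as decimal = 5/100 = 0.05
cm - 1 = 1.9 - 1 = 0.9
Bonus factor = 0.05 * 0.9 = 0.045
Total multiplier = 1 + 0.045 = 1.045
Expected damage = 400 * 1.045 = 418.00

418.00 damage


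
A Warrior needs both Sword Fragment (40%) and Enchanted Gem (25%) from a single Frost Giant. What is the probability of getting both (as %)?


For independent events, P(both) = P(A) * P(B)
= 40% * 25%
= 1000 / 100 %
= 10.0%

10.0%


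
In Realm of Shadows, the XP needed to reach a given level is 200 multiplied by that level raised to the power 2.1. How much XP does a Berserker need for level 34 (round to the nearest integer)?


XP = 200 * level^2.1
Substitute level = 34:
XP = 200 * 34^2.1
= 200 * 1644.7721
= 328954

328954 XP


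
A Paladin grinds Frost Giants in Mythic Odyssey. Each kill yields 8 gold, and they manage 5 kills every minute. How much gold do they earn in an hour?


Gold per minute = 8 * 5 = 40
Gold per hour = 40 * 60 = 2400

2400 gold/hour


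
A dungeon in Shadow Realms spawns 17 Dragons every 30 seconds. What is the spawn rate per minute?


Spawns per minute = count * (60 / interval)
= 17 * (60 / 30)
= 17 * 2.0
= 34.0

34.0 per minute


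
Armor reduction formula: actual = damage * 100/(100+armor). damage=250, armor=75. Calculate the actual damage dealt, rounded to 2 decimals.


actual = 250 * 100 / (100 + 75)
= 250 * 100 / 175
= 25000 / 175
= 142.86

142.86 damage


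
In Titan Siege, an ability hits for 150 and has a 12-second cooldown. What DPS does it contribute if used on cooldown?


DPS = damage / cooldown
= 150 / 12
= 12.50

12.50 DPS


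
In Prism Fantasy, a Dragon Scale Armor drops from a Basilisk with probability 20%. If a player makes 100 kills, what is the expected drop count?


Expected drops = kills * (drop_rate / 100)
= 100 * (20 / 100)
= 100 * 0.2
= 20.0

20.0 drops


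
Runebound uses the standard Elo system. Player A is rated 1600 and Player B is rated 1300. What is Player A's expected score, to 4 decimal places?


Elo expected score: Ea = 1/(1 + 10^((Rb-Ra)/400))
Rb - Ra = 1300 - 1600 = -300
(Rb-Ra)/400 = -300/400 = -0.75
10^-0.75 = 0.177828
Ea = 1/(1 + 0.177828) = 1/1.177828 = 0.8490

0.8490


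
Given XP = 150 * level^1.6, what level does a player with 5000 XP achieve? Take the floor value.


XP = 150 * level^1.6, so level = (XP / 150)^(1/1.6)
= (5000 / 150)^(1/1.6)
= 33.3333^0.625
= 8.9495
Floor: level = 8

level 8


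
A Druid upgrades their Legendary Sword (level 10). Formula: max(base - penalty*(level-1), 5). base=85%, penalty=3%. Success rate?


raw_rate = 85 - 3 * (10 - 1)
= 85 - 3 * 9
= 85 - 27
= 58
Apply floor: max(58, 5) = 58%

58%


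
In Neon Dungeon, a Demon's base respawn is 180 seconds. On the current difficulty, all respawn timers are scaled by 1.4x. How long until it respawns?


Respawn time = base * multiplier
= 180 * 1.4
= 252.0 seconds

252.0 seconds


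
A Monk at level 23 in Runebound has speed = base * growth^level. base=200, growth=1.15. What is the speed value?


value = base * growth^level
= 200 * 1.15^23
= 200 * 24.891458
= 4978.29

4978.29 speed


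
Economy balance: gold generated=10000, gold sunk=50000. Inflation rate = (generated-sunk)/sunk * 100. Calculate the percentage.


Net gold = 10000 - 50000 = -40000
Inflation rate = net / sunk * 100 = -40000 / 50000 * 100
= -0.8 * 100
= -80.00%

-80.00%


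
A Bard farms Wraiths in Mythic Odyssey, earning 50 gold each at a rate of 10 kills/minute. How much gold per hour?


Gold per minute = 50 * 10 = 500
Gold per hour = 500 * 60 = 30000

30000 gold/hour


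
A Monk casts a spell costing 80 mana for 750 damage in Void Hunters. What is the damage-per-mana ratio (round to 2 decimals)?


Efficiency = damage / mana
= 750 / 80
= 9.38

9.38 dmg/mana


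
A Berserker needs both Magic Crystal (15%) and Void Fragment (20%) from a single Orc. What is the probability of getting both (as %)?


For independent events, P(both) = P(A) * P(B)
= 15% * 20%
= 300 / 100 %
= 3.0%

3.0%


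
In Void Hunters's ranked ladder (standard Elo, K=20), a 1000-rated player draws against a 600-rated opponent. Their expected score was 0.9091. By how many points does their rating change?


Elo update: delta = K * (S - Ea), where S = 0.5 (draws)
S - Ea = 0.5 - 0.9091 = -0.4091
Rating change = 20 * -0.4091
= -8.18

-8.18 rating points


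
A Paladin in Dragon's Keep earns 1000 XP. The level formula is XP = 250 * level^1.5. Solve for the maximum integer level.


XP = 250 * level^1.5, so level = (XP / 250)^(1/1.5)
= (1000 / 250)^(1/1.5)
= 4.0^0.6667
= 2.5198
Floor: level = 2

level 2


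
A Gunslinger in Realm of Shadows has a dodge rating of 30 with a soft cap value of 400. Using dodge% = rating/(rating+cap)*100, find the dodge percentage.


dodge% = 30 / (30 + 400) * 100
= 30 / 430 * 100
= 0.069767 * 100
= 6.98%

6.98%


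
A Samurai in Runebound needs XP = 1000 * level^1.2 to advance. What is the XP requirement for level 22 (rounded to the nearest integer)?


XP = 1000 * level^1.2
Substitute level = 22:
XP = 1000 * 22^1.2
= 1000 * 40.8232
= 40823

40823 XP


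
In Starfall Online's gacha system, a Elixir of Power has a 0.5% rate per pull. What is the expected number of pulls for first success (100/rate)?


Expected pulls for a geometric distribution = 1/p = 100 / rate%
= 100 / 0.5
= 200.0

200.0 pulls


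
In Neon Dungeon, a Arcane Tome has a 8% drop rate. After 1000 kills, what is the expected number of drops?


Expected drops = kills * (drop_rate / 100)
= 1000 * (8 / 100)
= 1000 * 0.08
= 80.0

80.0 drops


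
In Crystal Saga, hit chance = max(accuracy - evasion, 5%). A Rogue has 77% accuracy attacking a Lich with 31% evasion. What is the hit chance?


accuracy - evasion = 77 - 31 = 46
Apply floor: max(46, 5) = 46
Hit chance = 46%

46%


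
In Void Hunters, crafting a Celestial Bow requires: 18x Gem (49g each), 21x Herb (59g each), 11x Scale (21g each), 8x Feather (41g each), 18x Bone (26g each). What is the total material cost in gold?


Cost breakdown:
  Gem: 18 * 49 = 882
  Herb: 21 * 59 = 1239
  Scale: 11 * 21 = 231
  Feather: 8 * 41 = 328
  Bone: 18 * 26 = 468
Total = 882 + 1239 + 231 + 328 + 468 = 3148

3148 gold


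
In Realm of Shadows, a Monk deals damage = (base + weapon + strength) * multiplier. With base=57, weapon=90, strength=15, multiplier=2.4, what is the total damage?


Sum base + weapon + str = 57 + 90 + 15 = 162
Multiply by 2.4:
162 * 2.4 = 388.8

388.8 damage


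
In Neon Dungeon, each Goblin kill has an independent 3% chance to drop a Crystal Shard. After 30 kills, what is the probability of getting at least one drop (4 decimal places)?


P(at least one) = 1 - P(none) = 1 - (1-p)^n
p = 3/100 = 0.03
1 - p = 0.97
(1 - p)^30 = 0.97^30 = 0.401007
P(at least one) = 1 - 0.401007 = 0.5990

0.5990


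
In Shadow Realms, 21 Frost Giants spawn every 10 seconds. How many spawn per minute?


Spawns per minute = count * (60 / interval)
= 21 * (60 / 10)
= 21 * 6.0
= 126.0

126.0 per minute


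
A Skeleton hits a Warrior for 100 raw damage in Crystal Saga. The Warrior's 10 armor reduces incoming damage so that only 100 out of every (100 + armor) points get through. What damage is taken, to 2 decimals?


actual = 100 * 100 / (100 + 10)
= 100 * 100 / 110
= 10000 / 110
= 90.91

90.91 damage


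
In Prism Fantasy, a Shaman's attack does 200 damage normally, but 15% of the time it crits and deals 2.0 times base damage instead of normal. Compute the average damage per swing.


E[dmg] = base * (1 + crit_chance * (crit_mult - 1))
cc as decimal = 15/100 = 0.15
cm - 1 = 2.0 - 1 = 1.0
Bonus factor = 0.15 * 1.0 = 0.15
Total multiplier = 1 + 0.15 = 1.15
Expected damage = 200 * 1.15 = 230.00

230.00 damage


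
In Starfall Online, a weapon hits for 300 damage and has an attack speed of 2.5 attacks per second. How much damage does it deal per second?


DPS = damage * attack_speed
= 300 * 2.5
= 750.0

750.0 DPS


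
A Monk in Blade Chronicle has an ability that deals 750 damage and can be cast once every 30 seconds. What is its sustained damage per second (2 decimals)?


DPS = damage / cooldown
= 750 / 30
= 25.00

25.00 DPS


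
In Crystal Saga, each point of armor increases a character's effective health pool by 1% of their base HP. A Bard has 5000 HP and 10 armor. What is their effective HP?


EHP = 5000 * (1 + 10/100)
= 5000 * (1 + 0.1)
= 5000 * 1.1
= 5500.0

5500.0 EHP


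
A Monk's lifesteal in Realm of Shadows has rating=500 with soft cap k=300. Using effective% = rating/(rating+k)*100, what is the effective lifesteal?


effective% = rating / (rating + k) * 100
= 500 / (500 + 300) * 100
= 500 / 800 * 100
= 0.625 * 100
= 62.50%

62.50%


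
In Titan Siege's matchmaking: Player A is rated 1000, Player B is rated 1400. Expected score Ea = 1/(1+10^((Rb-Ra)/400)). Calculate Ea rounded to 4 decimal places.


Elo expected score: Ea = 1/(1 + 10^((Rb-Ra)/400))
Rb - Ra = 1400 - 1000 = 400
(Rb-Ra)/400 = 400/400 = 1.0
10^1.0 = 10.0
Ea = 1/(1 + 10.0) = 1/11.0 = 0.0909

0.0909


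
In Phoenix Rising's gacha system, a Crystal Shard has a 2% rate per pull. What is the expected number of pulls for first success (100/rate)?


Expected pulls for a geometric distribution = 1/p = 100 / rate%
= 100 / 2
= 50.0

50.0 pulls


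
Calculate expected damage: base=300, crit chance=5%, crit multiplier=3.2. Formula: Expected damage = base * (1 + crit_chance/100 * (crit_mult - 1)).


E[dmg] = base * (1 + crit_chance * (crit_mult - 1))
cc as decimal = 5/100 = 0.05
cm - 1 = 3.2 - 1 = 2.2
Bonus factor = 0.05 * 2.2 = 0.11
Total multiplier = 1 + 0.11 = 1.11
Expected damage = 300 * 1.11 = 333.00

333.00 damage


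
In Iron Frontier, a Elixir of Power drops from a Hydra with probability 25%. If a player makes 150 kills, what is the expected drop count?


Expected drops = kills * (drop_rate / 100)
= 150 * (25 / 100)
= 150 * 0.25
= 37.5

37.5 drops


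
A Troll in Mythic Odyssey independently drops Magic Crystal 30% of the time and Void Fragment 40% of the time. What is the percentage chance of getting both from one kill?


For independent events, P(both) = P(A) * P(B)
= 30% * 40%
= 1200 / 100 %
= 12.0%

12.0%


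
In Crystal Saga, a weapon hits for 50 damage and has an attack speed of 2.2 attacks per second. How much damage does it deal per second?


DPS = damage * attack_speed
= 50 * 2.2
= 110.0

110.0 DPS


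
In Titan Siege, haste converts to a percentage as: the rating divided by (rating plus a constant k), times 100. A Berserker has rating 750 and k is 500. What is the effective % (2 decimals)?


effective% = rating / (rating + k) * 100
= 750 / (750 + 500) * 100
= 750 / 1250 * 100
= 0.6 * 100
= 60.00%

60.00%


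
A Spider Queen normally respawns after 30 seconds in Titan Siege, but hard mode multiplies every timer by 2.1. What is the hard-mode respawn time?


Respawn time = base * multiplier
= 30 * 2.1
= 63.0 seconds

63.0 seconds


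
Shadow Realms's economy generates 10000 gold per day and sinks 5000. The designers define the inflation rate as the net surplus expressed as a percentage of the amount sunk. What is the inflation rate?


Net gold = 10000 - 5000 = 5000
Inflation rate = net / sunk * 100 = 5000 / 5000 * 100
= 1.0 * 100
= 100.00%

100.00%


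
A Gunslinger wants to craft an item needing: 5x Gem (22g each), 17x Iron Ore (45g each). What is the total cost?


Cost breakdown:
  Gem: 5 * 22 = 110
  Iron Ore: 17 * 45 = 765
Total = 110 + 765 = 875

875 gold


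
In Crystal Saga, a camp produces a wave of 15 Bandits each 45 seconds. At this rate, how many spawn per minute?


Spawns per minute = count * (60 / interval)
= 15 * (60 / 45)
= 15 * 1.3333
= 20.0

20.0 per minute


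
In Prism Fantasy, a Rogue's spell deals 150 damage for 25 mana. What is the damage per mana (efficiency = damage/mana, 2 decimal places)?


Efficiency = damage / mana
= 150 / 25
= 6.00

6.00 dmg/mana


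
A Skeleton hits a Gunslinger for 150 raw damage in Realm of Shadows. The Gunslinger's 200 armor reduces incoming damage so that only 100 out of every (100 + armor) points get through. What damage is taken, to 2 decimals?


actual = 150 * 100 / (100 + 200)
= 150 * 100 / 300
= 15000 / 300
= 50.00

50.00 damage


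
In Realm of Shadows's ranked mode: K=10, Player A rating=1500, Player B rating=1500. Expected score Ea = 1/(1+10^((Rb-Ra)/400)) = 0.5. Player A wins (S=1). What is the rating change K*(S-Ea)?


Elo update: delta = K * (S - Ea), where S = 1 (wins)
S - Ea = 1 - 0.5 = 0.5
Rating change = 10 * 0.5
= 5.00

5.00 rating points


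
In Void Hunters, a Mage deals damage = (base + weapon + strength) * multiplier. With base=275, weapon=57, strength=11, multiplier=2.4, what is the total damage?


Sum base + weapon + str = 275 + 57 + 11 = 343
Multiply by 2.4:
343 * 2.4 = 823.2

823.2 damage


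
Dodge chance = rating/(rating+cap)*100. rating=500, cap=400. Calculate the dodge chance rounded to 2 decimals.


dodge% = 500 / (500 + 400) * 100
= 500 / 900 * 100
= 0.555556 * 100
= 55.56%

55.56%


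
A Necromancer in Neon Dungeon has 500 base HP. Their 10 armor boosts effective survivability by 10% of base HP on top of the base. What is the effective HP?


EHP = 500 * (1 + 10/100)
= 500 * (1 + 0.1)
= 500 * 1.1
= 550.0

550.0 EHP


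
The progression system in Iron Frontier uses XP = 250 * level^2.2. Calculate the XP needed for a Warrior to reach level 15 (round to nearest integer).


XP = 250 * level^2.2
Substitute level = 15:
XP = 250 * 15^2.2
= 250 * 386.7237
= 96681

96681 XP


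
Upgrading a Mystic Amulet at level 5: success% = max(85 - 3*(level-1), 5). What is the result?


raw_rate = 85 - 3 * (5 - 1)
= 85 - 3 * 4
= 85 - 12
= 73
Apply floor: max(73, 5) = 73%

73%


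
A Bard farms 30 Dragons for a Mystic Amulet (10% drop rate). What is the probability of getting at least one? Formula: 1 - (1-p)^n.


P(at least one) = 1 - P(none) = 1 - (1-p)^n
p = 10/100 = 0.1
1 - p = 0.9
(1 - p)^30 = 0.9^30 = 0.042391
P(at least one) = 1 - 0.042391 = 0.9576

0.9576


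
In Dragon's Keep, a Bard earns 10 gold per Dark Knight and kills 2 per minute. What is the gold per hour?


Gold per minute = 10 * 2 = 20
Gold per hour = 20 * 60 = 1200

1200 gold/hour


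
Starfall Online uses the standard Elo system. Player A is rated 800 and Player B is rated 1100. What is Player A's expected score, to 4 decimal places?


Elo expected score: Ea = 1/(1 + 10^((Rb-Ra)/400))
Rb - Ra = 1100 - 800 = 300
(Rb-Ra)/400 = 300/400 = 0.75
10^0.75 = 5.623413
Ea = 1/(1 + 5.623413) = 1/6.623413 = 0.1510

0.1510


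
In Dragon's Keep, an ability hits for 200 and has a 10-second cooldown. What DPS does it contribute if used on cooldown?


DPS = damage / cooldown
= 200 / 10
= 20.00

20.00 DPS


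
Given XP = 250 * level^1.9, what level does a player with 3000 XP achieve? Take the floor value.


XP = 250 * level^1.9, so level = (XP / 250)^(1/1.9)
= (3000 / 250)^(1/1.9)
= 12.0^0.5263
= 3.6982
Floor: level = 3

level 3


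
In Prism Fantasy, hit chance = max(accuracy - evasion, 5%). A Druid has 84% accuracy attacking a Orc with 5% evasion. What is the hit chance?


accuracy - evasion = 84 - 5 = 79
Apply floor: max(79, 5) = 79
Hit chance = 79%

79%


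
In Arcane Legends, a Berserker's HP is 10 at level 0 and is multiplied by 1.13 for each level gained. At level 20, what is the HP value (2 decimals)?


value = base * growth^level
= 10 * 1.13^20
= 10 * 11.523088
= 115.23

115.23 HP


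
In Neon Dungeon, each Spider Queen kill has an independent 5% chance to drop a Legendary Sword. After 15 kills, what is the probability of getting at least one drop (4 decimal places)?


P(at least one) = 1 - P(none) = 1 - (1-p)^n
p = 5/100 = 0.05
1 - p = 0.95
(1 - p)^15 = 0.95^15 = 0.463291
P(at least one) = 1 - 0.463291 = 0.5367

0.5367


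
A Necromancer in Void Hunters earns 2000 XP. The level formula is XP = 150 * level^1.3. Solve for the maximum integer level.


XP = 150 * level^1.3, so level = (XP / 150)^(1/1.3)
= (2000 / 150)^(1/1.3)
= 13.3333^0.7692
= 7.3339
Floor: level = 7

level 7


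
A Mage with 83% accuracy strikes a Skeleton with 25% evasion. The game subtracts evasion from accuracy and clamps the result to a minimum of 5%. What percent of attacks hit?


accuracy - evasion = 83 - 25 = 58
Apply floor: max(58, 5) = 58
Hit chance = 58%

58%


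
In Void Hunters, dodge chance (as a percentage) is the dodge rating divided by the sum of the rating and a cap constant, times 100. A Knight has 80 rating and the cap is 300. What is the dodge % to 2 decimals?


dodge% = 80 / (80 + 300) * 100
= 80 / 380 * 100
= 0.210526 * 100
= 21.05%

21.05%
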